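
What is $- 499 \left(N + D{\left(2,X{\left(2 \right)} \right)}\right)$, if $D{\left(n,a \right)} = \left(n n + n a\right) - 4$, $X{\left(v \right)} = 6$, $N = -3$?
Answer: $-4491$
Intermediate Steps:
$D{\left(n,a \right)} = -4 + n^{2} + a n$ ($D{\left(n,a \right)} = \left(n^{2} + a n\right) - 4 = -4 + n^{2} + a n$)
$- 499 \left(N + D{\left(2,X{\left(2 \right)} \right)}\right) = - 499 \left(-3 + \left(-4 + 2^{2} + 6 \cdot 2\right)\right) = - 499 \left(-3 + \left(-4 + 4 + 12\right)\right) = - 499 \left(-3 + 12\right) = \left(-499\right) 9 = -4491$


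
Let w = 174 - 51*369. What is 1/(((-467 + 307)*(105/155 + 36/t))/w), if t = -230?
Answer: 4431295/19808 ≈ 223.71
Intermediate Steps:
w = -18645 (w = 174 - 18819 = -18645)
1/(((-467 + 307)*(105/155 + 36/t))/w) = 1/(((-467 + 307)*(105/155 + 36/(-230)))/(-18645)) = 1/(-160*(105*(1/155) + 36*(-1/230))*(-1/18645)) = 1/(-160*(21/31 - 18/115)*(-1/18645)) = 1/(-160*1857/3565*(-1/18645)) = 1/(-59424/713*(-1/18645)) = 1/(19808/4431295) = 4431295/19808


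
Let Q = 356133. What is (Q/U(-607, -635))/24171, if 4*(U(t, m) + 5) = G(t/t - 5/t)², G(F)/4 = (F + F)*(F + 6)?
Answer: 16115572108160311/868289116488073763 ≈ 0.018560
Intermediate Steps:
G(F) = 8*F*(6 + F) (G(F) = 4*((F + F)*(F + 6)) = 4*((2*F)*(6 + F)) = 4*(2*F*(6 + F)) = 8*F*(6 + F))
U(t, m) = -5 + 16*(1 - 5/t)²*(7 - 5/t)² (U(t, m) = -5 + (8*(t/t - 5/t)*(6 + (t/t - 5/t)))²/4 = -5 + (8*(1 - 5/t)*(6 + (1 - 5/t)))²/4 = -5 + (8*(1 - 5/t)*(7 - 5/t))²/4 = -5 + (64*(1 - 5/t)²*(7 - 5/t)²)/4 = -5 + 16*(1 - 5/t)²*(7 - 5/t)²)
(Q/U(-607, -635))/24171 = (356133/(-5 + 16*(-5 - 607)²*(-5 + 7*(-607))²/(-607)⁴))/24171 = (356133/(-5 + 16*(1/135754665601)*(-612)²*(-5 - 4249)²))*(1/24171) = (356133/(-5 + 16*(1/135754665601)*374544*(-4254)²))*(1/24171) = (356133/(-5 + 16*(1/135754665601)*374544*18096516))*(1/24171) = (356133/(-5 + 108447063819264/135754665601))*(1/24171) = (356133/(107768290491259/135754665601))*(1/24171) = (356133*(135754665601/107768290491259))*(1/24171) = (48346716324480933/107768290491259)*(1/24171) = 16115572108160311/868289116488073763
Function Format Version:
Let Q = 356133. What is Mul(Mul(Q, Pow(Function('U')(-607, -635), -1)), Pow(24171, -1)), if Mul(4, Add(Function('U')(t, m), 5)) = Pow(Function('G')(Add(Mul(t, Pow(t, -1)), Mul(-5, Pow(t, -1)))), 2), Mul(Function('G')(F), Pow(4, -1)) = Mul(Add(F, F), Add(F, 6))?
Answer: Rational(16115572108160311, 868289116488073763) ≈ 0.018560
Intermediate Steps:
Function('G')(F) = Mul(8, F, Add(6, F)) (Function('G')(F) = Mul(4, Mul(Add(F, F), Add(F, 6))) = Mul(4, Mul(Mul(2, F), Add(6, F))) = Mul(4, Mul(2, F, Add(6, F))) = Mul(8, F, Add(6, F)))
Function('U')(t, m) = Add(-5, Mul(16, Pow(Add(1, Mul(-5, Pow(t, -1))), 2), Pow(Add(7, Mul(-5, Pow(t, -1))), 2))) (Function('U')(t, m) = Add(-5, Mul(Rational(1, 4), Pow(Mul(8, Add(Mul(t, Pow(t, -1)), Mul(-5, Pow(t, -1))), Add(6, Add(Mul(t, Pow(t, -1)), Mul(-5, Pow(t, -1))))), 2))) = Add(-5, Mul(Rational(1, 4), Pow(Mul(8, Add(1, Mul(-5, Pow(t, -1))), Add(6, Add(1, Mul(-5, Pow(t, -1))))), 2))) = Add(-5, Mul(Rational(1, 4), Pow(Mul(8, Add(1, Mul(-5, Pow(t, -1))), Add(7, Mul(-5, Pow(t, -1)))), 2))) = Add(-5, Mul(Rational(1, 4), Mul(64, Pow(Add(1, Mul(-5, Pow(t, -1))), 2), Pow(Add(7, Mul(-5, Pow(t, -1))), 2)))) = Add(-5, Mul(16, Pow(Add(1, Mul(-5, Pow(t, -1))), 2), Pow(Add(7, Mul(-5, Pow(t, -1))), 2))))
Mul(Mul(Q, Pow(Function('U')(-607, -635), -1)), Pow(24171, -1)) = Mul(Mul(356133, Pow(Add(-5, Mul(16, Pow(-607, -4), Pow(Add(-5, -607), 2), Pow(Add(-5, Mul(7, -607)), 2))), -1)), Pow(24171, -1)) = Mul(Mul(356133, Pow(Add(-5, Mul(16, Rational(1, 135754665601), Pow(-612, 2), Pow(Add(-5, -4249), 2))), -1)), Rational(1, 24171)) = Mul(Mul(356133, Pow(Add(-5, Mul(16, Rational(1, 135754665601), 374544, Pow(-4254, 2))), -1)), Rational(1, 24171)) = Mul(Mul(356133, Pow(Add(-5, Mul(16, Rational(1, 135754665601), 374544, 18096516)), -1)), Rational(1, 24171)) = Mul(Mul(356133, Pow(Add(-5, Rational(108447063819264, 135754665601)), -1)), Rational(1, 24171)) = Mul(Mul(356133, Pow(Rational(107768290491259, 135754665601), -1)), Rational(1, 24171)) = Mul(Mul(356133, Rational(135754665601, 107768290491259)), Rational(1, 24171)) = Mul(Rational(48346716324480933, 107768290491259), Rational(1, 24171)) = Rational(16115572108160311, 868289116488073763)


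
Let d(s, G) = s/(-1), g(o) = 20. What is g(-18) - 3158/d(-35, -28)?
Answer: -2458/35 ≈ -70.229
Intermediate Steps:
d(s, G) = -s (d(s, G) = s*(-1) = -s)
g(-18) - 3158/d(-35, -28) = 20 - 3158/((-1*(-35))) = 20 - 3158/35 = -2458/35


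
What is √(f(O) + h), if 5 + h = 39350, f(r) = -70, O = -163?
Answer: 5*√1571 ≈ 198.18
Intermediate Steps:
h = 39345 (h = -5 + 39350 = 39345)
√(f(O) + h) = √(-70 + 39345) = √39275 = 5*√1571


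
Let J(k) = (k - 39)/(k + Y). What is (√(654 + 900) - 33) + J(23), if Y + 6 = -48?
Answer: -1007/31 + √1554 ≈ 6.9369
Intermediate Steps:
Y = -54 (Y = -6 - 48 = -54)
J(k) = (-39 + k)/(-54 + k) (J(k) = (k - 39)/(k - 54) = (-39 + k)/(-54 + k))
(√(654 + 900) - 33) + J(23) = (√(654 + 900) - 33) + (-39 + 23)/(-54 + 23) = (√1554 - 33) - 16/(-31) = (-33 + √1554) - 1/31*(-16) = (-33 + √1554) + 16/31 = -1007/31 + √1554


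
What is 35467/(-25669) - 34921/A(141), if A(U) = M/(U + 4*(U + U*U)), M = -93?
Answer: 23972080426230/795739 ≈ 3.0126e+7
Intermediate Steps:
A(U) = -93/(4*U² + 5*U) (A(U) = -93/(U + 4*(U + U*U)) = -93/(U + 4*(U + U²)) = -93/(U + (4*U + 4*U²)) = -93/(4*U² + 5*U))
35467/(-25669) - 34921/A(141) = 35467/(-25669) - 34921/((-93/(141*(5 + 4*141)))) = 35467*(-1/25669) - 34921/((-93*1/141/(5 + 564))) = -35467/25669 - 34921/((-93*1/141/569)) = -35467/25669 - 34921/((-93*1/141*1/569)) = -35467/25669 - 34921/(-31/26743) = -35467/25669 - 34921*(-26743/31) = -35467/25669 + 933892303/31 = 23972080426230/795739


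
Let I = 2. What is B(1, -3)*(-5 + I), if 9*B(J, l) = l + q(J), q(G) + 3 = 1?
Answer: 5/3 ≈ 1.6667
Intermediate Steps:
q(G) = -2 (q(G) = -3 + 1 = -2)
B(J, l) = -2/9 + l/9 (B(J, l) = (l - 2)/9 = (-2 + l)/9 = -2/9 + l/9)
B(1, -3)*(-5 + I) = (-2/9 + (⅑)*(-3))*(-5 + 2) = (-2/9 - ⅓)*(-3) = -5/9*(-3) = 5/3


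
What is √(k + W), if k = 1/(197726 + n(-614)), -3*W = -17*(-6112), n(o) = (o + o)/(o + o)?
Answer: I*√150452863171705/65909 ≈ 186.1*I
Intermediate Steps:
n(o) = 1 (n(o) = (2*o)/((2*o)) = (2*o)*(1/(2*o)) = 1)
W = -103904/3 (W = -(-17)*(-6112)/3 = -⅓*103904 = -103904/3 ≈ -34635.)
k = 1/197727 (k = 1/(197726 + 1) = 1/197727 ≈ 5.0575e-6)
√(k + W) = √(1/197727 - 103904/3) = √(-2282736245/65909) = I*√150452863171705/65909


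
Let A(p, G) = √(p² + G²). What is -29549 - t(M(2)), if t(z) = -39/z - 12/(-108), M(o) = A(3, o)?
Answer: -265942/9 + 3*√13 ≈ -29538.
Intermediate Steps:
A(p, G) = √(G² + p²)
M(o) = √(9 + o²) (M(o) = √(o² + 3²) = √(o² + 9) = √(9 + o²))
t(z) = ⅑ - 39/z (t(z) = -39/z - 12*(-1/108) = -39/z + ⅑ = ⅑ - 39/z)
-29549 - t(M(2)) = -29549 - (-351 + √(9 + 2²))/(9*(√(9 + 2²))) = -29549 - (-351 + √(9 + 4))/(9*(√(9 + 4))) = -29549 - (-351 + √13)/(9*(√13)) = -29549 - √13/13*(-351 + √13)/9 = -29549 - √13*(-351 + √13)/117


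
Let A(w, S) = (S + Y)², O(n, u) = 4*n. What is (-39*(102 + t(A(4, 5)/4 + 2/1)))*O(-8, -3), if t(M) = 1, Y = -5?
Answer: 128544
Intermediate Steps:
A(w, S) = (-5 + S)² (A(w, S) = (S - 5)² = (-5 + S)²)
(-39*(102 + t(A(4, 5)/4 + 2/1)))*O(-8, -3) = (-39*(102 + 1))*(4*(-8)) = -39*103*(-32) = -4017*(-32) = 128544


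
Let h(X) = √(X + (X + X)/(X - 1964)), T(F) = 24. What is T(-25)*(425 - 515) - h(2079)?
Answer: -2160 - 9*√345345/115 ≈ -2206.0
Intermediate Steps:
h(X) = √(X + 2*X/(-1964 + X)) (h(X) = √(X + (2*X)/(-1964 + X)) = √(X + 2*X/(-1964 + X)))
T(-25)*(425 - 515) - h(2079) = 24*(425 - 515) - √(2079*(-1962 + 2079)/(-1964 + 2079)) = 24*(-90) - √(2079*117/115) = -2160 - √(2079*(1/115)*117) = -2160 - √(243243/115) = -2160 - 9*√345345/115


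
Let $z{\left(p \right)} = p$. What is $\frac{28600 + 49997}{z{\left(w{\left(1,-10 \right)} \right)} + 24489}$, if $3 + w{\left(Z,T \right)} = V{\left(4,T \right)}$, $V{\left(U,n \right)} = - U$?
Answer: $\frac{78597}{24482} \approx 3.2104$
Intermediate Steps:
$w{\left(Z,T \right)} = -7$ ($w{\left(Z,T \right)} = -3 - 4 = -7$)
$\frac{28600 + 49997}{z{\left(w{\left(1,-10 \right)} \right)} + 24489} = \frac{28600 + 49997}{-7 + 24489} = \frac{78597}{24482}$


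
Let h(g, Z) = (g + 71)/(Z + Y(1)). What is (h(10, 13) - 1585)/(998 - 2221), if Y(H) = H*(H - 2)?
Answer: 6313/4892 ≈ 1.2905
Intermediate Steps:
Y(H) = H*(-2 + H)
h(g, Z) = (71 + g)/(-1 + Z) (h(g, Z) = (g + 71)/(Z + 1*(-2 + 1)) = (71 + g)/(Z + 1*(-1)) = (71 + g)/(Z - 1) = (71 + g)/(-1 + Z))
(h(10, 13) - 1585)/(998 - 2221) = ((71 + 10)/(-1 + 13) - 1585)/(998 - 2221) = (81/12 - 1585)/(-1223) = ((1/12)*81 - 1585)*(-1/1223) = (27/4 - 1585)*(-1/1223) = -6313/4*(-1/1223) = 6313/4892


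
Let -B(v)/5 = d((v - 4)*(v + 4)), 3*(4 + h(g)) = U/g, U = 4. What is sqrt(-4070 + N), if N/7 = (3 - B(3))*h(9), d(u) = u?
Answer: I*sqrt(259782)/9 ≈ 56.632*I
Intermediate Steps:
h(g) = -4 + 4/(3*g) (h(g) = -4 + (4/g)/3 = -4 + 4/(3*g))
B(v) = -5*(-4 + v)*(4 + v) (B(v) = -5*(v - 4)*(v + 4) = -5*(-4 + v)*(4 + v))
N = 23296/27 (N = 7*((3 - (80 - 5*3**2))*(-4 + (4/3)/9)) = 7*((3 - (80 - 5*9))*(-4 + (4/3)*(1/9))) = 7*((3 - (80 - 45))*(-4 + 4/27)) = 7*((3 - 1*35)*(-104/27)) = 7*((3 - 35)*(-104/27)) = 7*(-32*(-104/27)) = 7*(3328/27) = 23296/27 ≈ 862.81)
sqrt(-4070 + N) = sqrt(-4070 + 23296/27) = sqrt(-86594/27) = I*sqrt(259782)/9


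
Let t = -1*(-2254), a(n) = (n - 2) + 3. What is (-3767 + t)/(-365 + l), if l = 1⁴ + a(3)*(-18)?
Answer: 1513/436 ≈ 3.4702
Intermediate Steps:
a(n) = 1 + n (a(n) = (-2 + n) + 3 = 1 + n)
t = 2254
l = -71 (l = 1⁴ + (1 + 3)*(-18) = 1 + 4*(-18) = 1 - 72 = -71)
(-3767 + t)/(-365 + l) = (-3767 + 2254)/(-365 - 71) = -1513/(-436) = -1513*(-1/436) = 1513/436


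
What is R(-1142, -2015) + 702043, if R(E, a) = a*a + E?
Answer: 4761126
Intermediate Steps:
R(E, a) = E + a² (R(E, a) = a² + E = E + a²)
R(-1142, -2015) + 702043 = (-1142 + (-2015)²) + 702043 = (-1142 + 4060225) + 702043 = 4059083 + 702043 = 4761126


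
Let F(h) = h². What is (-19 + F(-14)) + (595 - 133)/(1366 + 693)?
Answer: 364905/2059 ≈ 177.22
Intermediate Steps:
(-19 + F(-14)) + (595 - 133)/(1366 + 693) = (-19 + (-14)²) + (595 - 133)/(1366 + 693) = (-19 + 196) + 462/2059 = 177 + 462*(1/2059) = 177 + 462/2059 = 364905/2059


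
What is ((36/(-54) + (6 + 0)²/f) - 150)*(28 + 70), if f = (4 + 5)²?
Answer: -132496/9 ≈ -14722.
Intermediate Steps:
f = 81 (f = 9² = 81)
((36/(-54) + (6 + 0)²/f) - 150)*(28 + 70) = ((36/(-54) + (6 + 0)²/81) - 150)*(28 + 70) = ((36*(-1/54) + 6²*(1/81)) - 150)*98 = ((-⅔ + 36*(1/81)) - 150)*98 = ((-⅔ + 4/9) - 150)*98 = (-2/9 - 150)*98 = -1352/9*98 = -132496/9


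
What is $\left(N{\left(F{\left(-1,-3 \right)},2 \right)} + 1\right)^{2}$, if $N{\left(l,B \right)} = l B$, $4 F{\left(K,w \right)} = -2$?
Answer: $0$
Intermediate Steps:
$F{\left(K,w \right)} = - \frac{1}{2}$ ($F{\left(K,w \right)} = \frac{1}{4} \left(-2\right) = - \frac{1}{2}$)
$N{\left(l,B \right)} = B l$
$\left(N{\left(F{\left(-1,-3 \right)},2 \right)} + 1\right)^{2} = \left(2 \left(- \frac{1}{2}\right) + 1\right)^{2} = \left(-1 + 1\right)^{2} = 0^{2} = 0$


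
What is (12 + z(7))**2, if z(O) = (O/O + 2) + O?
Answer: 484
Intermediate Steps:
z(O) = 3 + O (z(O) = (1 + 2) + O = 3 + O)
(12 + z(7))**2 = (12 + (3 + 7))**2 = (12 + 10)**2 = 22**2 = 484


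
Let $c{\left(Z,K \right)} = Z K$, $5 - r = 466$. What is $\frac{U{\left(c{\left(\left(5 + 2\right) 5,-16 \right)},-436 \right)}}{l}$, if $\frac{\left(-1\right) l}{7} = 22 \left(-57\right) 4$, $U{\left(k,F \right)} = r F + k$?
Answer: $\frac{16703}{2926} \approx 5.7085$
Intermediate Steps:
$r = -461$ ($r = 5 - 466 = -461$)
$c{\left(Z,K \right)} = K Z$
$U{\left(k,F \right)} = k - 461 F$ ($U{\left(k,F \right)} = - 461 F + k = k - 461 F$)
$l = 35112$ ($l = - 7 \cdot 22 \left(-57\right) 4 = - 7 \left(\left(-1254\right) 4\right) = \left(-7\right) \left(-5016\right) = 35112$)
$\frac{U{\left(c{\left(\left(5 + 2\right) 5,-16 \right)},-436 \right)}}{l} = \frac{- 16 \left(5 + 2\right) 5 - -200996}{35112} = \left(- 16 \cdot 7 \cdot 5 + 200996\right) \frac{1}{35112} = \left(\left(-16\right) 35 + 200996\right) \frac{1}{35112} = \left(-560 + 200996\right) \frac{1}{35112} = 200436 \cdot \frac{1}{35112} = \frac{16703}{2926}$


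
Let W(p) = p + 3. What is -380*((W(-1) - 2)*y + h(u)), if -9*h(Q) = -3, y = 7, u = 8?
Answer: -380/3 ≈ -126.67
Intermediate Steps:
h(Q) = ⅓ (h(Q) = -⅑*(-3) = ⅓)
W(p) = 3 + p
-380*((W(-1) - 2)*y + h(u)) = -380*(((3 - 1) - 2)*7 + ⅓) = -380*((2 - 2)*7 + ⅓) = -380*(0*7 + ⅓) = -380*(0 + ⅓) = -380*⅓ = -380/3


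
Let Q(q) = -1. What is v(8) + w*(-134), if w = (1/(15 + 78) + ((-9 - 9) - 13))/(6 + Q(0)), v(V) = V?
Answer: 389908/465 ≈ 838.51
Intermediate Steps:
w = -2882/465 (w = (1/(15 + 78) + ((-9 - 9) - 13))/(6 - 1) = (1/93 + (-18 - 13))/5 = (1/93 - 31)*(⅕) = -2882/93*⅕ = -2882/465 ≈ -6.1978)
v(8) + w*(-134) = 8 - 2882/465*(-134) = 8 + 386188/465 = 389908/465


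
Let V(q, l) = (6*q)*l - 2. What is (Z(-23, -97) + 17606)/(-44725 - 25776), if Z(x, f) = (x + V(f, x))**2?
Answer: -178533927/70501 ≈ -2532.4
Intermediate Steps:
V(q, l) = -2 + 6*l*q (V(q, l) = 6*l*q - 2 = -2 + 6*l*q)
Z(x, f) = (-2 + x + 6*f*x)**2 (Z(x, f) = (x + (-2 + 6*x*f))**2 = (x + (-2 + 6*f*x))**2 = (-2 + x + 6*f*x)**2)
(Z(-23, -97) + 17606)/(-44725 - 25776) = ((-2 - 23 + 6*(-97)*(-23))**2 + 17606)/(-44725 - 25776) = ((-2 - 23 + 13386)**2 + 17606)/(-70501) = (13361**2 + 17606)*(-1/70501) = (178516321 + 17606)*(-1/70501) = 178533927*(-1/70501) = -178533927/70501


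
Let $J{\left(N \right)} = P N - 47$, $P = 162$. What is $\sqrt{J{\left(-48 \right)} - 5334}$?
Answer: $i \sqrt{13157} \approx 114.7 i$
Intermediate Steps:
$J{\left(N \right)} = -47 + 162 N$ ($J{\left(N \right)} = 162 N - 47 = -47 + 162 N$)
$\sqrt{J{\left(-48 \right)} - 5334} = \sqrt{\left(-47 + 162 \left(-48\right)\right) - 5334} = \sqrt{\left(-47 - 7776\right) - 5334} = \sqrt{-7823 - 5334} = \sqrt{-13157} = i \sqrt{13157}$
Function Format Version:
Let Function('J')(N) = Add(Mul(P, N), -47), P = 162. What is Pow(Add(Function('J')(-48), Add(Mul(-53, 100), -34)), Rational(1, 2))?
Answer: Mul(I, Pow(13157, Rational(1, 2))) ≈ Mul(114.70, I)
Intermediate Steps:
Function('J')(N) = Add(-47, Mul(162, N)) (Function('J')(N) = Add(Mul(162, N), -47) = Add(-47, Mul(162, N)))
Pow(Add(Function('J')(-48), Add(Mul(-53, 100), -34)), Rational(1, 2)) = Pow(Add(Add(-47, Mul(162, -48)), Add(Mul(-53, 100), -34)), Rational(1, 2)) = Pow(Add(Add(-47, -7776), Add(-5300, -34)), Rational(1, 2)) = Pow(Add(-7823, -5334), Rational(1, 2)) = Pow(-13157, Rational(1, 2)) = Mul(I, Pow(13157, Rational(1, 2)))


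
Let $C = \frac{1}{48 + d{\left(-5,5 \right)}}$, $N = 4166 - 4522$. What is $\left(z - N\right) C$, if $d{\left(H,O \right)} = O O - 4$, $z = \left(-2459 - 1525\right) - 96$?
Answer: $- \frac{3724}{69} \approx -53.971$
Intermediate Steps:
$z = -4080$ ($z = -3984 - 96 = -4080$)
$N = -356$
$d{\left(H,O \right)} = -4 + O^{2}$ ($d{\left(H,O \right)} = O^{2} - 4 = -4 + O^{2}$)
$C = \frac{1}{69}$ ($C = \frac{1}{48 - \left(4 - 5^{2}\right)} = \frac{1}{48 + \left(-4 + 25\right)} = \frac{1}{48 + 21} = \frac{1}{69} \approx 0.014493$)
$\left(z - N\right) C = \left(-4080 - -356\right) \frac{1}{69} = \left(-4080 + 356\right) \frac{1}{69} = \left(-3724\right) \frac{1}{69} = - \frac{3724}{69}$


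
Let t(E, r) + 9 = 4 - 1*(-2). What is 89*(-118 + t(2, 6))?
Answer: -10769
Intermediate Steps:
t(E, r) = -3 (t(E, r) = -9 + (4 - 1*(-2)) = -9 + (4 + 2) = -9 + 6 = -3)
89*(-118 + t(2, 6)) = 89*(-118 - 3) = 89*(-121) = -10769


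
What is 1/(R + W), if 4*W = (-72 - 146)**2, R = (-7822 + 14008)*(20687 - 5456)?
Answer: 1/94230847 ≈ 1.0612e-8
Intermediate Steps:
R = 94218966 (R = 6186*15231 = 94218966)
W = 11881 (W = (-72 - 146)**2/4 = (1/4)*(-218)**2 = (1/4)*47524 = 11881)
1/(R + W) = 1/(94218966 + 11881) = 1/94230847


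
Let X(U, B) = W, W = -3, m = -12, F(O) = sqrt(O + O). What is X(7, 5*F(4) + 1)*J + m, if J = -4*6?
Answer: 60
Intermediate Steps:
F(O) = sqrt(2)*sqrt(O) (F(O) = sqrt(2*O) = sqrt(2)*sqrt(O))
X(U, B) = -3
J = -24
X(7, 5*F(4) + 1)*J + m = -3*(-24) - 12 = 72 - 12 = 60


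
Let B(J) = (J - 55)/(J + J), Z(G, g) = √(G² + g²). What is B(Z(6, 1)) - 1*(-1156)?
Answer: 2313/2 - 55*√37/74 ≈ 1152.0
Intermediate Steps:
B(J) = (-55 + J)/(2*J) (B(J) = (-55 + J)/((2*J)) = (-55 + J)*(1/(2*J)) = (-55 + J)/(2*J))
B(Z(6, 1)) - 1*(-1156) = (-55 + √(6² + 1²))/(2*(√(6² + 1²))) - 1*(-1156) = (-55 + √(36 + 1))/(2*(√(36 + 1))) + 1156 = (-55 + √37)/(2*(√37)) + 1156 = (√37/37)*(-55 + √37)/2 + 1156 = √37*(-55 + √37)/74 + 1156 = 1156 + √37*(-55 + √37)/74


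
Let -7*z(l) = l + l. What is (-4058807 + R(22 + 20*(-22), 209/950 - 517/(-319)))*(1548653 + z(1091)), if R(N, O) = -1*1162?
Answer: -44003523349941/7 ≈ -6.2862e+12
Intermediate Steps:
z(l) = -2*l/7 (z(l) = -(l + l)/7 = -2*l/7)
R(N, O) = -1162
(-4058807 + R(22 + 20*(-22), 209/950 - 517/(-319)))*(1548653 + z(1091)) = (-4058807 - 1162)*(1548653 - 2/7*1091) = -4059969*(1548653 - 2182/7) = -4059969*10838389/7 = -44003523349941/7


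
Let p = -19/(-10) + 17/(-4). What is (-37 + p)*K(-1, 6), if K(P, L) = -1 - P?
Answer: 0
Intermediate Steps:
p = -47/20 (p = -19*(-1/10) + 17*(-1/4) = 19/10 - 17/4 = -47/20 ≈ -2.3500)
(-37 + p)*K(-1, 6) = (-37 - 47/20)*(-1 - 1*(-1)) = -787*(-1 + 1)/20 = -787/20*0 = 0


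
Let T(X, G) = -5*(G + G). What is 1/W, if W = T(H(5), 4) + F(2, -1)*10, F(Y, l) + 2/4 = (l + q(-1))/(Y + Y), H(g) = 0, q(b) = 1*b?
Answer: -1/50 ≈ -0.020000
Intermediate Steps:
q(b) = b
F(Y, l) = -½ + (-1 + l)/(2*Y) (F(Y, l) = -½ + (l - 1)/(Y + Y) = -½ + (-1 + l)/((2*Y)) = -½ + (-1 + l)*(1/(2*Y)) = -½ + (-1 + l)/(2*Y))
T(X, G) = -10*G
W = -50 (W = -10*4 + ((½)*(-1 - 1 - 1*2)/2)*10 = -40 + ((½)*(½)*(-1 - 1 - 2))*10 = -40 + ((½)*(½)*(-4))*10 = -40 - 1*10 = -40 - 10 = -50)
1/W = 1/(-50) = -1/50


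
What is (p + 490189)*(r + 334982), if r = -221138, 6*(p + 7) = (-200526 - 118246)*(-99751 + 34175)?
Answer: 396684366438136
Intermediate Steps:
p = 10451896315/3 (p = -7 + ((-200526 - 118246)*(-99751 + 34175))/6 = -7 + (-318772*(-65576))/6 = -7 + (⅙)*20903792672 = -7 + 10451896336/3 = 10451896315/3 ≈ 3.4840e+9)
(p + 490189)*(r + 334982) = (10451896315/3 + 490189)*(-221138 + 334982) = (10453366882/3)*113844 = 396684366438136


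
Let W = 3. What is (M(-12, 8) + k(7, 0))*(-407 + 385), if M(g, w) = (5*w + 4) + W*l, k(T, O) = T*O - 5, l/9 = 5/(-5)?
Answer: -264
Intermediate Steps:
l = -9 (l = 9*(5/(-5)) = 9*(5*(-⅕)) = 9*(-1) = -9)
k(T, O) = -5 + O*T (k(T, O) = O*T - 5 = -5 + O*T)
M(g, w) = -23 + 5*w (M(g, w) = (5*w + 4) + 3*(-9) = (4 + 5*w) - 27 = -23 + 5*w)
(M(-12, 8) + k(7, 0))*(-407 + 385) = ((-23 + 5*8) + (-5 + 0*7))*(-407 + 385) = ((-23 + 40) + (-5 + 0))*(-22) = (17 - 5)*(-22) = 12*(-22) = -264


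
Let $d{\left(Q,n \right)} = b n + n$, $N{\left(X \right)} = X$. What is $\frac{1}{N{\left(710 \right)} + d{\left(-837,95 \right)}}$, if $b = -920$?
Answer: $- \frac{1}{86595} \approx -1.1548 \cdot 10^{-5}$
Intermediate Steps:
$d{\left(Q,n \right)} = - 919 n$ ($d{\left(Q,n \right)} = - 920 n + n = - 919 n$)
$\frac{1}{N{\left(710 \right)} + d{\left(-837,95 \right)}} = \frac{1}{710 - 87305} = \frac{1}{-86595} = - \frac{1}{86595}$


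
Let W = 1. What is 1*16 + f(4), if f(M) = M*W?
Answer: 20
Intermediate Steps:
f(M) = M (f(M) = M*1 = M)
1*16 + f(4) = 1*16 + 4 = 16 + 4 = 20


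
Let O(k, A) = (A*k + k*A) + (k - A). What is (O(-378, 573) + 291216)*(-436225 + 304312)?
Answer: 18853401699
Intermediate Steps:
O(k, A) = k - A + 2*A*k (O(k, A) = (A*k + A*k) + (k - A) = 2*A*k + (k - A) = k - A + 2*A*k)
(O(-378, 573) + 291216)*(-436225 + 304312) = ((-378 - 1*573 + 2*573*(-378)) + 291216)*(-436225 + 304312) = ((-378 - 573 - 433188) + 291216)*(-131913) = (-434139 + 291216)*(-131913) = -142923*(-131913) = 18853401699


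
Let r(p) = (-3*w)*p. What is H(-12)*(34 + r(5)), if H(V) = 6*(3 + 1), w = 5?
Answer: -984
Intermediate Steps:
r(p) = -15*p (r(p) = (-3*5)*p = -15*p)
H(V) = 24 (H(V) = 6*4 = 24)
H(-12)*(34 + r(5)) = 24*(34 - 15*5) = 24*(34 - 75) = 24*(-41) = -984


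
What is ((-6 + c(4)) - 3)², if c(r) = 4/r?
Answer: 64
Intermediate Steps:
((-6 + c(4)) - 3)² = ((-6 + 4/4) - 3)² = ((-6 + 4*(¼)) - 3)² = ((-6 + 1) - 3)² = (-5 - 3)² = (-8)² = 64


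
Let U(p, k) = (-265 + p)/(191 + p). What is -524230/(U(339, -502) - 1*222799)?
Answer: 69460475/29520849 ≈ 2.3529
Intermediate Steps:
U(p, k) = (-265 + p)/(191 + p)
-524230/(U(339, -502) - 1*222799) = -524230/((-265 + 339)/(191 + 339) - 1*222799) = -524230/(74/530 - 222799) = -524230/((1/530)*74 - 222799) = -524230/(37/265 - 222799) = -524230/(-59041698/265) = -524230*(-265/59041698) = 69460475/29520849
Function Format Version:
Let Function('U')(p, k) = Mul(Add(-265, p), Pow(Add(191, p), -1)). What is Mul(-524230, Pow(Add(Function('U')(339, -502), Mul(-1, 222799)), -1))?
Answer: Rational(69460475, 29520849) ≈ 2.3529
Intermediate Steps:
Function('U')(p, k) = Mul(Pow(Add(191, p), -1), Add(-265, p))
Mul(-524230, Pow(Add(Function('U')(339, -502), Mul(-1, 222799)), -1)) = Mul(-524230, Pow(Add(Mul(Pow(Add(191, 339), -1), Add(-265, 339)), Mul(-1, 222799)), -1)) = Mul(-524230, Pow(Add(Mul(Pow(530, -1), 74), -222799), -1)) = Mul(-524230, Pow(Add(Mul(Rational(1, 530), 74), -222799), -1)) = Mul(-524230, Pow(Add(Rational(37, 265), -222799), -1)) = Mul(-524230, Pow(Rational(-59041698, 265), -1)) = Mul(-524230, Rational(-265, 59041698)) = Rational(69460475, 29520849)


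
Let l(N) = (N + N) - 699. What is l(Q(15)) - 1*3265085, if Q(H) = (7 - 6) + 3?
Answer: -3265776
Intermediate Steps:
Q(H) = 4 (Q(H) = 1 + 3 = 4)
l(N) = -699 + 2*N (l(N) = 2*N - 699 = -699 + 2*N)
l(Q(15)) - 1*3265085 = (-699 + 2*4) - 1*3265085 = (-699 + 8) - 3265085 = -691 - 3265085 = -3265776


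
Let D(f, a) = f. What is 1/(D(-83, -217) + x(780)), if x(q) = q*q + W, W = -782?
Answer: 1/607535 ≈ 1.6460e-6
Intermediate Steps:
x(q) = -782 + q² (x(q) = q*q - 782 = q² - 782 = -782 + q²)
1/(D(-83, -217) + x(780)) = 1/(-83 + (-782 + 780²)) = 1/(-83 + (-782 + 608400)) = 1/(-83 + 607618) = 1/607535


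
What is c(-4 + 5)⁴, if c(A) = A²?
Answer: 1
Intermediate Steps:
c(-4 + 5)⁴ = ((-4 + 5)²)⁴ = (1²)⁴ = 1⁴ = 1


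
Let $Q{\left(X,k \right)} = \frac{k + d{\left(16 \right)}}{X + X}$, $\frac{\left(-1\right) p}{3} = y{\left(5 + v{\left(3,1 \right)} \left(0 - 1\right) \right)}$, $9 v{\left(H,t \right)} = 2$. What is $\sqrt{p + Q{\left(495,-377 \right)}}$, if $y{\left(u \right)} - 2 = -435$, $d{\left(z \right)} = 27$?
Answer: $\frac{\sqrt{1414226}}{33} \approx 36.037$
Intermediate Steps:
$v{\left(H,t \right)} = \frac{2}{9}$ ($v{\left(H,t \right)} = \frac{1}{9} \cdot 2 = \frac{2}{9}$)
$y{\left(u \right)} = -433$ ($y{\left(u \right)} = 2 - 435 = -433$)
$p = 1299$ ($p = \left(-3\right) \left(-433\right) = 1299$)
$Q{\left(X,k \right)} = \frac{27 + k}{2 X}$ ($Q{\left(X,k \right)} = \frac{k + 27}{X + X} = \frac{27 + k}{2 X}$)
$\sqrt{p + Q{\left(495,-377 \right)}} = \sqrt{1299 + \frac{27 - 377}{2 \cdot 495}} = \sqrt{1299 + \frac{1}{2} \cdot \frac{1}{495} \left(-350\right)} = \sqrt{1299 - \frac{35}{99}} = \sqrt{\frac{128566}{99}} = \frac{\sqrt{1414226}}{33}$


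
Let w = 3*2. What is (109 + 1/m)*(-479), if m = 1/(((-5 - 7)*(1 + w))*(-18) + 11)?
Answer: -781728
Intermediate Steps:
w = 6
m = 1/1523 (m = 1/(((-5 - 7)*(1 + 6))*(-18) + 11) = 1/(-12*7*(-18) + 11) = 1/(-84*(-18) + 11) = 1/(1512 + 11) = 1/1523 ≈ 0.00065660)
(109 + 1/m)*(-479) = (109 + 1/(1/1523))*(-479) = (109 + 1523)*(-479) = 1632*(-479) = -781728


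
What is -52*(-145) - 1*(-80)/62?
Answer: 233780/31 ≈ 7541.3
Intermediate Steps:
-52*(-145) - 1*(-80)/62 = 7540 + 80*(1/62) = 7540 + 40/31 = 233780/31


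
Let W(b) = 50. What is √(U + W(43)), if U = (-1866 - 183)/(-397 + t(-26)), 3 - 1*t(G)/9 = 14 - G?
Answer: √28140770/730 ≈ 7.2668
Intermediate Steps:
t(G) = -99 + 9*G (t(G) = 27 - 9*(14 - G) = 27 + (-126 + 9*G) = -99 + 9*G)
U = 2049/730 (U = (-1866 - 183)/(-397 + (-99 + 9*(-26))) = -2049/(-397 + (-99 - 234)) = -2049/(-397 - 333) = -2049/(-730) = -2049*(-1/730) = 2049/730 ≈ 2.8069)
√(U + W(43)) = √(2049/730 + 50) = √(38549/730) = √28140770/730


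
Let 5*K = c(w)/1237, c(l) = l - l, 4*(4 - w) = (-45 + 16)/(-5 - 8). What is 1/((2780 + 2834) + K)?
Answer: 1/5614 ≈ 0.00017813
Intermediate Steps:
w = 179/52 (w = 4 - (-45 + 16)/(4*(-5 - 8)) = 4 - (-29)/(4*(-13)) = 4 - (-29)*(-1)/(4*13) = 4 - ¼*29/13 = 4 - 29/52 = 179/52 ≈ 3.4423)
c(l) = 0
K = 0 (K = (0/1237)/5 = (0*(1/1237))/5 = (⅕)*0 = 0)
1/((2780 + 2834) + K) = 1/((2780 + 2834) + 0) = 1/(5614 + 0) = 1/5614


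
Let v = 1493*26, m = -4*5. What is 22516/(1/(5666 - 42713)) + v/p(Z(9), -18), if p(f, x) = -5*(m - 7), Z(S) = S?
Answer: -112610245202/135 ≈ -8.3415e+8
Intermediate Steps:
m = -20
p(f, x) = 135 (p(f, x) = -5*(-20 - 7) = -5*(-27) = 135)
v = 38818
22516/(1/(5666 - 42713)) + v/p(Z(9), -18) = 22516/(1/(5666 - 42713)) + 38818/135 = 22516/(1/(-37047)) + 38818*(1/135) = 22516/(-1/37047) + 38818/135 = 22516*(-37047) + 38818/135 = -834150252 + 38818/135 = -112610245202/135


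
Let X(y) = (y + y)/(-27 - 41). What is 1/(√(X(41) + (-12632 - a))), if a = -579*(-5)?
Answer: -I*√17950606/527959 ≈ -0.0080249*I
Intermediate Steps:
a = 2895
X(y) = -y/34 (X(y) = (2*y)/(-68) = (2*y)*(-1/68) = -y/34)
1/(√(X(41) + (-12632 - a))) = 1/(√(-1/34*41 + (-12632 - 1*2895))) = 1/(√(-41/34 + (-12632 - 2895))) = 1/(√(-41/34 - 15527)) = 1/(√(-527959/34)) = 1/(I*√17950606/34) = -I*√17950606/527959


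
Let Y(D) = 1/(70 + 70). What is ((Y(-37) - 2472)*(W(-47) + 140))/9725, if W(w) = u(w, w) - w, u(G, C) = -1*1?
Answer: -32185347/680750 ≈ -47.279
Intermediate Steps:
u(G, C) = -1
W(w) = -1 - w
Y(D) = 1/140
((Y(-37) - 2472)*(W(-47) + 140))/9725 = ((1/140 - 2472)*((-1 - 1*(-47)) + 140))/9725 = -346079*((-1 + 47) + 140)/140*(1/9725) = -346079*(46 + 140)/140*(1/9725) = -346079/140*186*(1/9725) = -32185347/70*1/9725 = -32185347/680750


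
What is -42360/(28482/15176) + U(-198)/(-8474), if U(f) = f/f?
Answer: -907926058187/40226078 ≈ -22571.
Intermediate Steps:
U(f) = 1
-42360/(28482/15176) + U(-198)/(-8474) = -42360/(28482/15176) + 1/(-8474) = -42360/(28482*(1/15176)) + 1*(-1/8474) = -42360/14241/7588 - 1/8474 = -42360*7588/14241 - 1/8474 = -107142560/4747 - 1/8474 = -907926058187/40226078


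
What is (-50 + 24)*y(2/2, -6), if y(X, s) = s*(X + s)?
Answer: -780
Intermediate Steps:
(-50 + 24)*y(2/2, -6) = (-50 + 24)*(-6*(2/2 - 6)) = -(-156)*(2*(½) - 6) = -(-156)*(1 - 6) = -(-156)*(-5) = -26*30 = -780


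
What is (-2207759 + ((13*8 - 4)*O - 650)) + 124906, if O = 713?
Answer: -2012203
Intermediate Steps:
(-2207759 + ((13*8 - 4)*O - 650)) + 124906 = (-2207759 + ((13*8 - 4)*713 - 650)) + 124906 = (-2207759 + ((104 - 4)*713 - 650)) + 124906 = (-2207759 + (100*713 - 650)) + 124906 = (-2207759 + (71300 - 650)) + 124906 = (-2207759 + 70650) + 124906 = -2137109 + 124906 = -2012203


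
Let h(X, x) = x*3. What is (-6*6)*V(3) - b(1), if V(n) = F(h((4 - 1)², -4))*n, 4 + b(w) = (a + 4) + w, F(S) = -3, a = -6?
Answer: 329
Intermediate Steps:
h(X, x) = 3*x
b(w) = -6 + w (b(w) = -4 + ((-6 + 4) + w) = -4 + (-2 + w) = -6 + w)
V(n) = -3*n
(-6*6)*V(3) - b(1) = (-6*6)*(-3*3) - (-6 + 1) = -36*(-9) - 1*(-5) = 324 + 5 = 329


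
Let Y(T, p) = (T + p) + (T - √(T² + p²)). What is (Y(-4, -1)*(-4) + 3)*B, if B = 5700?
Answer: 222300 + 22800*√17 ≈ 3.1631e+5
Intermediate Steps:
Y(T, p) = p - √(T² + p²) + 2*T
(Y(-4, -1)*(-4) + 3)*B = ((-1 - √((-4)² + (-1)²) + 2*(-4))*(-4) + 3)*5700 = ((-1 - √(16 + 1) - 8)*(-4) + 3)*5700 = ((-1 - √17 - 8)*(-4) + 3)*5700 = ((-9 - √17)*(-4) + 3)*5700 = ((36 + 4*√17) + 3)*5700 = (39 + 4*√17)*5700 = 222300 + 22800*√17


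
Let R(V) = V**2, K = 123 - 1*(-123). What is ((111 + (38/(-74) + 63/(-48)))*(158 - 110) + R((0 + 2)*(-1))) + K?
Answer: 203143/37 ≈ 5490.4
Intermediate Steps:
K = 246 (K = 123 + 123 = 246)
((111 + (38/(-74) + 63/(-48)))*(158 - 110) + R((0 + 2)*(-1))) + K = ((111 + (38/(-74) + 63/(-48)))*(158 - 110) + ((0 + 2)*(-1))**2) + 246 = ((111 + (38*(-1/74) + 63*(-1/48)))*48 + (2*(-1))**2) + 246 = ((111 + (-19/37 - 21/16))*48 + (-2)**2) + 246 = ((111 - 1081/592)*48 + 4) + 246 = ((64631/592)*48 + 4) + 246 = (193893/37 + 4) + 246 = 194041/37 + 246 = 203143/37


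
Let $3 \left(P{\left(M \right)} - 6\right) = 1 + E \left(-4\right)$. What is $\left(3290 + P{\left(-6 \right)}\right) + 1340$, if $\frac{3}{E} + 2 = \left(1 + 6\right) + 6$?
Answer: $\frac{152987}{33} \approx 4636.0$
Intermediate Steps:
$E = \frac{3}{11}$ ($E = \frac{3}{-2 + \left(\left(1 + 6\right) + 6\right)} = \frac{3}{-2 + \left(7 + 6\right)} = \frac{3}{-2 + 13} = \frac{3}{11} \approx 0.27273$)
$P{\left(M \right)} = \frac{197}{33}$ ($P{\left(M \right)} = 6 + \frac{1 + \frac{3}{11} \left(-4\right)}{3} = 6 + \frac{1 - \frac{12}{11}}{3} = 6 + \frac{1}{3} \left(- \frac{1}{11}\right) = 6 - \frac{1}{33} = \frac{197}{33}$)
$\left(3290 + P{\left(-6 \right)}\right) + 1340 = \left(3290 + \frac{197}{33}\right) + 1340 = \frac{108767}{33} + 1340 = \frac{152987}{33}$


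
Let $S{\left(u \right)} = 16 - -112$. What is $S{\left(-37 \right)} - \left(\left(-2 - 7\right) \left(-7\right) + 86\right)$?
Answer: $-21$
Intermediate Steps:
$S{\left(u \right)} = 128$ ($S{\left(u \right)} = 16 + 112 = 128$)
$S{\left(-37 \right)} - \left(\left(-2 - 7\right) \left(-7\right) + 86\right) = 128 - \left(\left(-2 - 7\right) \left(-7\right) + 86\right) = 128 - \left(\left(-9\right) \left(-7\right) + 86\right) = 128 - \left(63 + 86\right) = 128 - 149 = -21$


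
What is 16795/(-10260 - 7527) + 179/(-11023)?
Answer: -188315158/196066101 ≈ -0.96047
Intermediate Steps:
16795/(-10260 - 7527) + 179/(-11023) = 16795/(-17787) + 179*(-1/11023) = 16795*(-1/17787) - 179/11023 = -16795/17787 - 179/11023 = -188315158/196066101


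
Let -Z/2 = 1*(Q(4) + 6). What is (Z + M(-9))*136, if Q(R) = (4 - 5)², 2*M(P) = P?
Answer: -2516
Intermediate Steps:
M(P) = P/2
Q(R) = 1 (Q(R) = (-1)² = 1)
Z = -14 (Z = -2*(1 + 6) = -2*7 = -14)
(Z + M(-9))*136 = (-14 + (½)*(-9))*136 = (-14 - 9/2)*136 = -37/2*136 = -2516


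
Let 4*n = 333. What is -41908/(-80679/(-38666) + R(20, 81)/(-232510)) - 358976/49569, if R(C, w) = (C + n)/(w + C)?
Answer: -3773861086692988368416/187829046842846019 ≈ -20092.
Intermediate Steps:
n = 333/4 (n = (¼)*333 = 333/4 ≈ 83.250)
R(C, w) = (333/4 + C)/(C + w) (R(C, w) = (C + 333/4)/(w + C) = (333/4 + C)/(C + w))
-41908/(-80679/(-38666) + R(20, 81)/(-232510)) - 358976/49569 = -41908/(-80679/(-38666) + ((333/4 + 20)/(20 + 81))/(-232510)) - 358976/49569 = -41908/(-80679*(-1/38666) + ((413/4)/101)*(-1/232510)) - 358976*1/49569 = -41908/(80679/38666 + ((1/101)*(413/4))*(-1/232510)) - 358976/49569 = -41908/(80679/38666 + (413/404)*(-1/232510)) - 358976/49569 = -41908/(80679/38666 - 413/93934040) - 358976/49569 = -41908/3789244222051/1816026795320 - 358976/49569 = -41908*1816026795320/3789244222051 - 358976/49569 = -76106050938270560/3789244222051 - 358976/49569 = -3773861086692988368416/187829046842846019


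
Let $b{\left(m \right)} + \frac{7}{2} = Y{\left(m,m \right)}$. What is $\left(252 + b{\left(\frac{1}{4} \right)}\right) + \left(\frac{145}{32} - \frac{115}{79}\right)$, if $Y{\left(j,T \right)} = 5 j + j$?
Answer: $\frac{639775}{2528} \approx 253.08$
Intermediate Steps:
$Y{\left(j,T \right)} = 6 j$
$b{\left(m \right)} = - \frac{7}{2} + 6 m$
$\left(252 + b{\left(\frac{1}{4} \right)}\right) + \left(\frac{145}{32} - \frac{115}{79}\right) = \left(252 - \left(\frac{7}{2} - \frac{6}{4}\right)\right) + \left(\frac{145}{32} - \frac{115}{79}\right) = \left(252 + \left(- \frac{7}{2} + 6 \cdot \frac{1}{4}\right)\right) + \left(145 \cdot \frac{1}{32} - \frac{115}{79}\right) = \left(252 + \left(- \frac{7}{2} + \frac{3}{2}\right)\right) + \left(\frac{145}{32} - \frac{115}{79}\right) = \left(252 - 2\right) + \frac{7775}{2528} = 250 + \frac{7775}{2528} = \frac{639775}{2528}$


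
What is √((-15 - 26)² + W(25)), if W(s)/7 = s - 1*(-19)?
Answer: 3*√221 ≈ 44.598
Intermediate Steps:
W(s) = 133 + 7*s (W(s) = 7*(s - 1*(-19)) = 7*(s + 19) = 7*(19 + s) = 133 + 7*s)
√((-15 - 26)² + W(25)) = √((-15 - 26)² + (133 + 7*25)) = √((-41)² + (133 + 175)) = √(1681 + 308) = √1989 = 3*√221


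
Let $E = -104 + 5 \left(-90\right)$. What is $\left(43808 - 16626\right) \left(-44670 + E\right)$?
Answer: $-1229278768$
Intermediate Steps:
$E = -554$ ($E = -104 - 450 = -554$)
$\left(43808 - 16626\right) \left(-44670 + E\right) = \left(43808 - 16626\right) \left(-44670 - 554\right) = 27182 \left(-45224\right) = -1229278768$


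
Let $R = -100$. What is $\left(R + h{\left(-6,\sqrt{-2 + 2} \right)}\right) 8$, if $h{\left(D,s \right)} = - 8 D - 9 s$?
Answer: $-416$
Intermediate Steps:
$h{\left(D,s \right)} = - 9 s - 8 D$
$\left(R + h{\left(-6,\sqrt{-2 + 2} \right)}\right) 8 = \left(-100 - \left(-48 + 9 \sqrt{-2 + 2}\right)\right) 8 = \left(-100 + \left(- 9 \sqrt{0} + 48\right)\right) 8 = \left(-100 + \left(\left(-9\right) 0 + 48\right)\right) 8 = \left(-100 + \left(0 + 48\right)\right) 8 = \left(-100 + 48\right) 8 = \left(-52\right) 8 = -416$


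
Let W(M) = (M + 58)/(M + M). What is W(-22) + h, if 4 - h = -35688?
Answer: 392603/11 ≈ 35691.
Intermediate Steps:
h = 35692 (h = 4 - 1*(-35688) = 4 + 35688 = 35692)
W(M) = (58 + M)/(2*M) (W(M) = (58 + M)/((2*M)) = (58 + M)*(1/(2*M)) = (58 + M)/(2*M))
W(-22) + h = (1/2)*(58 - 22)/(-22) + 35692 = (1/2)*(-1/22)*36 + 35692 = -9/11 + 35692 = 392603/11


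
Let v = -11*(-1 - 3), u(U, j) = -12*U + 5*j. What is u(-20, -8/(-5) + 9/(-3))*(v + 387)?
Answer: 100423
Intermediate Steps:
v = 44 (v = -11*(-4) = 44)
u(-20, -8/(-5) + 9/(-3))*(v + 387) = (-12*(-20) + 5*(-8/(-5) + 9/(-3)))*(44 + 387) = (240 + 5*(-8*(-⅕) + 9*(-⅓)))*431 = (240 + 5*(8/5 - 3))*431 = (240 + 5*(-7/5))*431 = (240 - 7)*431 = 233*431 = 100423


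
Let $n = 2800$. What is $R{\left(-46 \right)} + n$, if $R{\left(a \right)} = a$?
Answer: $2754$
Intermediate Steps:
$R{\left(-46 \right)} + n = -46 + 2800 = 2754$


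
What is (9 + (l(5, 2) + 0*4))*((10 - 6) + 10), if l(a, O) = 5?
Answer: 196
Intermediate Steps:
(9 + (l(5, 2) + 0*4))*((10 - 6) + 10) = (9 + (5 + 0*4))*((10 - 6) + 10) = (9 + (5 + 0))*(4 + 10) = (9 + 5)*14 = 14*14 = 196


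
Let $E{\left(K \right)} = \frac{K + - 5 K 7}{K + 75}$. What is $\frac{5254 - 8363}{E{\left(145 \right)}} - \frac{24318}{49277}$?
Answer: $\frac{3358459472}{24293561} \approx 138.24$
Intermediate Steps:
$E{\left(K \right)} = - \frac{34 K}{75 + K}$ ($E{\left(K \right)} = \frac{K - 35 K}{75 + K} = \frac{\left(-34\right) K}{75 + K} = - \frac{34 K}{75 + K}$)
$\frac{5254 - 8363}{E{\left(145 \right)}} - \frac{24318}{49277} = \frac{5254 - 8363}{\left(-34\right) 145 \frac{1}{75 + 145}} - \frac{24318}{49277} = - \frac{3109}{\left(-34\right) 145 \cdot \frac{1}{220}} - \frac{24318}{49277} = - \frac{3109}{- \frac{493}{22}} - \frac{24318}{49277} = \left(-3109\right) \left(- \frac{22}{493}\right) - \frac{24318}{49277} = \frac{68398}{493} - \frac{24318}{49277} = \frac{3358459472}{24293561}$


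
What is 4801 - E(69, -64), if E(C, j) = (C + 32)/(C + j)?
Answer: 23904/5 ≈ 4780.8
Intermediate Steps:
E(C, j) = (32 + C)/(C + j)
4801 - E(69, -64) = 4801 - (32 + 69)/(69 - 64) = 4801 - 101/5 = 23904/5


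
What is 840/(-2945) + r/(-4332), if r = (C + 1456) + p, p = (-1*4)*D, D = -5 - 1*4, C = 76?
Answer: -21728/33573 ≈ -0.64719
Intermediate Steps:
D = -9 (D = -5 - 4 = -9)
p = 36 (p = -1*4*(-9) = -4*(-9) = 36)
r = 1568 (r = (76 + 1456) + 36 = 1532 + 36 = 1568)
840/(-2945) + r/(-4332) = 840/(-2945) + 1568/(-4332) = 840*(-1/2945) + 1568*(-1/4332) = -168/589 - 392/1083 = -21728/33573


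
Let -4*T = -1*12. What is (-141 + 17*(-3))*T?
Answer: -576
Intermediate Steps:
T = 3 (T = -(-1)*12/4 = -¼*(-12) = 3)
(-141 + 17*(-3))*T = (-141 + 17*(-3))*3 = (-141 - 51)*3 = -192*3 = -576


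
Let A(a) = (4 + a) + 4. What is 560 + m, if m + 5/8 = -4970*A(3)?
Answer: -432885/8 ≈ -54111.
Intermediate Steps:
A(a) = 8 + a
m = -437365/8 (m = -5/8 - 4970*(8 + 3) = -5/8 - 4970*11 = -5/8 - 54670 = -437365/8 ≈ -54671.)
560 + m = 560 - 437365/8 = -432885/8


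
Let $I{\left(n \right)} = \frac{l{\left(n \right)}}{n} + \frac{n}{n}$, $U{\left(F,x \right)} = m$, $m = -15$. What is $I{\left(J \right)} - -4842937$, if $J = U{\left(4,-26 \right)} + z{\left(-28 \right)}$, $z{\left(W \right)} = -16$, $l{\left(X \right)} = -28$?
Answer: $\frac{150131106}{31} \approx 4.8429 \cdot 10^{6}$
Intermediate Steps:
$U{\left(F,x \right)} = -15$
$J = -31$ ($J = -15 - 16 = -31$)
$I{\left(n \right)} = 1 - \frac{28}{n}$ ($I{\left(n \right)} = - \frac{28}{n} + \frac{n}{n} = - \frac{28}{n} + 1 = 1 - \frac{28}{n}$)
$I{\left(J \right)} - -4842937 = \frac{-28 - 31}{-31} - -4842937 = \left(- \frac{1}{31}\right) \left(-59\right) + 4842937 = \frac{59}{31} + 4842937 = \frac{150131106}{31}$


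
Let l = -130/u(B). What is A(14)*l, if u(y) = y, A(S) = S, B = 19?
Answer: -1820/19 ≈ -95.789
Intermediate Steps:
l = -130/19 ≈ -6.8421
A(14)*l = 14*(-130/19) = -1820/19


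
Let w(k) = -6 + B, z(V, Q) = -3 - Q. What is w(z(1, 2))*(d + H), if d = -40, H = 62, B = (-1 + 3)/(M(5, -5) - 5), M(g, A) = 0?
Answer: -704/5 ≈ -140.80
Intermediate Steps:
B = -⅖ (B = (-1 + 3)/(0 - 5) = 2/(-5) = 2*(-⅕) = -⅖ ≈ -0.40000)
w(k) = -32/5 (w(k) = -6 - ⅖ = -32/5)
w(z(1, 2))*(d + H) = -32*(-40 + 62)/5 = -32/5*22 = -704/5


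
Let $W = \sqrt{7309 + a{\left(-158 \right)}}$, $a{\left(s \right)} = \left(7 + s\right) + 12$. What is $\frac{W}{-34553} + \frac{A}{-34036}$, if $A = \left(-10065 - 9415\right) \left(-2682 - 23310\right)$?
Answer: $- \frac{126581040}{8509} - \frac{\sqrt{7170}}{34553} \approx -14876.0$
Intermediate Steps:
$A = 506324160$ ($A = \left(-19480\right) \left(-25992\right) = 506324160$)
$a{\left(s \right)} = 19 + s$
$W = \sqrt{7170}$ ($W = \sqrt{7309 + \left(19 - 158\right)} = \sqrt{7309 - 139} = \sqrt{7170} \approx 84.676$)
$\frac{W}{-34553} + \frac{A}{-34036} = \frac{\sqrt{7170}}{-34553} + \frac{506324160}{-34036} = \sqrt{7170} \left(- \frac{1}{34553}\right) + 506324160 \left(- \frac{1}{34036}\right) = - \frac{\sqrt{7170}}{34553} - \frac{126581040}{8509} = - \frac{126581040}{8509} - \frac{\sqrt{7170}}{34553}$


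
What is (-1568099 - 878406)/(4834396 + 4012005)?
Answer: -2446505/8846401 ≈ -0.27655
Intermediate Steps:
(-1568099 - 878406)/(4834396 + 4012005) = -2446505/8846401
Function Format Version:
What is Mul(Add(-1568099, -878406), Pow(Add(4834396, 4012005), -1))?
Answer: Rational(-2446505, 8846401) ≈ -0.27655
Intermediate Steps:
Mul(Add(-1568099, -878406), Pow(Add(4834396, 4012005), -1)) = Mul(-2446505, Pow(8846401, -1)) = Mul(-2446505, Rational(1, 8846401)) = Rational(-2446505, 8846401)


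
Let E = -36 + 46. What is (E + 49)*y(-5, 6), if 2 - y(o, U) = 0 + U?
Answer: -236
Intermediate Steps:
E = 10
y(o, U) = 2 - U (y(o, U) = 2 - (0 + U) = 2 - U)
(E + 49)*y(-5, 6) = (10 + 49)*(2 - 1*6) = 59*(2 - 6) = 59*(-4) = -236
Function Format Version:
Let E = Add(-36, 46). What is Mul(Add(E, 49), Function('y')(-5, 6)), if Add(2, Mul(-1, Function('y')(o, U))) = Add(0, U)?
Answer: -236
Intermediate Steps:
E = 10
Function('y')(o, U) = Add(2, Mul(-1, U)) (Function('y')(o, U) = Add(2, Mul(-1, Add(0, U))) = Add(2, Mul(-1, U)))
Mul(Add(E, 49), Function('y')(-5, 6)) = Mul(Add(10, 49), Add(2, Mul(-1, 6))) = Mul(59, Add(2, -6)) = Mul(59, -4) = -236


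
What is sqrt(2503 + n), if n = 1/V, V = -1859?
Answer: 2*sqrt(12795959)/143 ≈ 50.030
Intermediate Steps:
n = -1/1859 (n = 1/(-1859) = -1/1859 ≈ -0.00053792)
sqrt(2503 + n) = sqrt(2503 - 1/1859) = sqrt(4653076/1859) = 2*sqrt(12795959)/143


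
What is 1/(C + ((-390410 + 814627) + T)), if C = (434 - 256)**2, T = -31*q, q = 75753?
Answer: -1/1892442 ≈ -5.2842e-7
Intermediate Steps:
T = -2348343 (T = -31*75753 = -2348343)
C = 31684 (C = 178**2 = 31684)
1/(C + ((-390410 + 814627) + T)) = 1/(31684 + ((-390410 + 814627) - 2348343)) = 1/(31684 + (424217 - 2348343)) = 1/(31684 - 1924126) = 1/(-1892442) = -1/1892442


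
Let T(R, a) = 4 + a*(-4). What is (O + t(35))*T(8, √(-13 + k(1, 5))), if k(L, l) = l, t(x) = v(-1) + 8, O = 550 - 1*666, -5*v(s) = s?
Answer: -2156/5 + 4312*I*√2/5 ≈ -431.2 + 1219.6*I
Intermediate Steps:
v(s) = -s/5
O = -116 (O = 550 - 666 = -116)
t(x) = 41/5 (t(x) = -⅕*(-1) + 8 = ⅕ + 8 = 41/5)
T(R, a) = 4 - 4*a
(O + t(35))*T(8, √(-13 + k(1, 5))) = (-116 + 41/5)*(4 - 4*√(-13 + 5)) = -539*(4 - 8*I*√2)/5 = -2156/5 + 4312*I*√2/5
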